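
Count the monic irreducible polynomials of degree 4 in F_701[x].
There are 60368612850 monic irreducible polynomials of degree 4 over F_701

Each element of F_{701^4} that lies in no proper subfield is a root of exactly one monic irreducible of degree 4 over F_701, and each such polynomial has 4 distinct roots in F_{701^4}. By Möbius inversion the count is N_701(4) = (1/4) Σ_{d|4} μ(4/d) · 701^d = (1/4)(μ(4)·701^1 + μ(2)·701^2 + μ(1)·701^4) = 241474451400/4 = 60368612850.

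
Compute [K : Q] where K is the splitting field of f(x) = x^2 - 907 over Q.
[K : Q] = 2

f(x) = x^2 - 907 factors as (x - √907)(x + √907). The splitting field is K = Q(√907). Since 907 is squarefree and > 1, it is not a perfect square, so x^2 - 907 is irreducible over Q and [Q(√907) : Q] = 2. Hence [K : Q] = 2.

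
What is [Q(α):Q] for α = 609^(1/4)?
[Q(α):Q] = 4

α is a root of x^4 - 609. By Eisenstein's criterion at the prime p = 3 (which divides the constant term 609 but p^2 = 9 does not, since 609 is squarefree), x^4 - 609 is irreducible over Q. Hence [Q(α):Q] = 4.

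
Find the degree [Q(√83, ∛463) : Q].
[Q(√83, ∛463) : Q] = 6

Let L = Q(√83, ∛463). Since Q(√83) ⊂ L and [Q(√83):Q] = 2, the tower law gives 2 | [L:Q]. Likewise Q(∛463) ⊂ L with [Q(∛463):Q] = 3 (because 463 is not a perfect cube), so 3 | [L:Q]. As gcd(2,3) = 1, [L:Q] is divisible by 6. Conversely L is generated over Q by √83 and ∛463, so [L:Q] ≤ 2·3 = 6. Therefore [Q(√83, ∛463) : Q] = 6.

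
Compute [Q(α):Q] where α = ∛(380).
[Q(α):Q] = 3

The minimal polynomial of α is x^3 - 380, irreducible over Q since 380 is not a perfect cube (so x^3 - 380 has no rational root). Hence [Q(α):Q] = deg(m_α) = 3.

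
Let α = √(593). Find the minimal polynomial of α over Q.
m_α(x) = x^2 - 593

α satisfies α^2 - 593 = 0, so x^2 - 593 annihilates α. Since d = 593 is squarefree and ≠ 1, it is not a perfect square in Q, so x^2 - 593 has no rational root and is therefore irreducible over Q (a degree-2 polynomial over a field is irreducible iff it has no root). Hence m_α(x) = x^2 - 593.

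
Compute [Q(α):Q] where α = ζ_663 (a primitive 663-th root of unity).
[Q(α):Q] = 384

The minimal polynomial of ζ_663 over Q is the 663-th cyclotomic polynomial Φ_663(x), which is irreducible over Q and has degree φ(663) = 384. Hence [Q(α):Q] = φ(663) = 384.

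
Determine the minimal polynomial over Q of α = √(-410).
m_α(x) = x^2 + 410

α satisfies α^2 + 410 = 0, so x^2 + 410 annihilates α. Since d = -410 is squarefree and ≠ 1, it is not a perfect square in Q, so x^2 + 410 has no rational root and is therefore irreducible over Q (a degree-2 polynomial over a field is irreducible iff it has no root). Hence m_α(x) = x^2 + 410.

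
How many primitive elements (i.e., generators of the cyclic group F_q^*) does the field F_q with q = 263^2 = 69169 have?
There are φ(69168) = 20800 primitive elements

F_q^* is cyclic of order q - 1 = 69168. A cyclic group of order m has exactly φ(m) generators. Here m = 69168 = 2^4 · 3 · 11 · 131, so the number of primitive elements is φ(69168) = 20800.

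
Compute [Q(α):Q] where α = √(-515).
[Q(α):Q] = 2

[Q(α):Q] equals the degree of the minimal polynomial of α. Here α^2 = -515 and x^2 + 515 is irreducible (d = -515 is squarefree, ≠ 1, hence not a square), so deg(m_α) = 2. Thus [Q(α):Q] = 2.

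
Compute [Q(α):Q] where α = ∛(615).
[Q(α):Q] = 3

The minimal polynomial of α is x^3 - 615, irreducible over Q since 615 is not a perfect cube (so x^3 - 615 has no rational root). Hence [Q(α):Q] = deg(m_α) = 3.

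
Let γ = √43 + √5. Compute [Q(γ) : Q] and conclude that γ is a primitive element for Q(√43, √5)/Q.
[Q(γ) : Q] = 4 (equivalently, Q(γ) = Q(√43, √5))

Obviously Q(γ) ⊆ Q(√43, √5), and [Q(√43, √5):Q] = 4 (since 43, 5 are distinct squarefree integers > 1 with 215 not a perfect square). To show equality we compute the minimal polynomial of γ. From γ = √43 + √5: γ^2 = 43 + 2√(215) + 5 = 48 + 2√(215), so γ^2 - 48 = 2√(215); squaring, (γ^2 - 48)^2 = 4·215, i.e. γ^4 - 96γ^2 + 2304 - 860 = 0, i.e. γ^4 - 96γ^2 + 1444 = 0. So γ is a root of x^4 - 96x^2 + 1444. This polynomial is irreducible over Q: it has no rational root (each ±√43 ± √5 is irrational), and any factorization into two quadratics over Q would force √(215) ∈ Q (pairing opposite roots) or √43, √5 ∈ Q (other pairings), all impossible. Hence [Q(γ):Q] = 4 = [Q(√43, √5):Q], so Q(γ) = Q(√43, √5).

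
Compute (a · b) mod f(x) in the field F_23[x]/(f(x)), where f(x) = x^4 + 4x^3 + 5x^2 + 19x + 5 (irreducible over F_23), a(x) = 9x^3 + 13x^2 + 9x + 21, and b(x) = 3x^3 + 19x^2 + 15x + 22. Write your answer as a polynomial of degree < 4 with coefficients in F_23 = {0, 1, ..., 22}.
a · b ≡ 2x^3 + 15x^2 + 19x + 5 (mod f(x))

Multiply in F_23[x]: a(x)·b(x) = (9x^3 + 13x^2 + 9x + 21)·(3x^3 + 19x^2 + 15x + 22) = 4x^6 + 3x^5 + 18x^4 + 6x^3 + 15x^2 + 7x + 2. This has degree ≥ 4, so divide by f(x) over F_23: 4x^6 + 3x^5 + 18x^4 + 6x^3 + 15x^2 + 7x + 2 = (4x^2 + 10x + 4)·(x^4 + 4x^3 + 5x^2 + 19x + 5) + (2x^3 + 15x^2 + 19x + 5). Hence a·b ≡ 2x^3 + 15x^2 + 19x + 5 (mod f). (F_23[x]/(f) is a field with 23^4 = 279841 elements since f is irreducible of degree 4.)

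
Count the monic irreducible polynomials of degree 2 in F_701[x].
There are 245350 monic irreducible polynomials of degree 2 over F_701

Each element of F_{701^2} that lies in no proper subfield is a root of exactly one monic irreducible of degree 2 over F_701, and each such polynomial has 2 distinct roots in F_{701^2}. By Möbius inversion the count is N_701(2) = (1/2) Σ_{d|2} μ(2/d) · 701^d = (1/2)(μ(2)·701^1 + μ(1)·701^2) = 490700/2 = 245350.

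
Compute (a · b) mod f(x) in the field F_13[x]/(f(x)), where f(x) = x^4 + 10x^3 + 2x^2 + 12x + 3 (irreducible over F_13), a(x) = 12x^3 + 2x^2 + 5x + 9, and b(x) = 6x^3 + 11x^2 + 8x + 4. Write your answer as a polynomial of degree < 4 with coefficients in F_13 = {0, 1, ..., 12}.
a · b ≡ 8x^3 + 8x^2 + 5x + 8 (mod f(x))

Multiply in F_13[x]: a(x)·b(x) = (12x^3 + 2x^2 + 5x + 9)·(6x^3 + 11x^2 + 8x + 4) = 7x^6 + x^5 + 5x^4 + 4x^3 + 4x^2 + x + 10. This has degree ≥ 4, so divide by f(x) over F_13: 7x^6 + x^5 + 5x^4 + 4x^3 + 4x^2 + x + 10 = (7x^2 + 9x + 5)·(x^4 + 10x^3 + 2x^2 + 12x + 3) + (8x^3 + 8x^2 + 5x + 8). Hence a·b ≡ 8x^3 + 8x^2 + 5x + 8 (mod f). (F_13[x]/(f) is a field with 13^4 = 28561 elements since f is irreducible of degree 4.)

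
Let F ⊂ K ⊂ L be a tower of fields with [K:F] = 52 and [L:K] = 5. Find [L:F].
[L:F] = 260

The tower law says that for any tower of field extensions F ⊂ K ⊂ L with finite degrees, [L:F] = [L:K] · [K:F]. Here this gives [L:F] = 5 · 52 = 260.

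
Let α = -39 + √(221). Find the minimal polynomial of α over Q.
m_α(x) = x^2 + 78x + 1300

From α + 39 = √(221), squaring gives (α + 39)^2 = 221, i.e. α^2 + 78α + 1521 = 221, so α^2 + 78α + 1300 = 0. The discriminant of x^2 + 78x + 1300 is (78)^2 - 4·(1300) = 6084 - 5200 = 884, and 4·(221) is not a perfect square in Q since 221 is squarefree and ≠ 1. Hence x^2 + 78x + 1300 is irreducible over Q and is the minimal polynomial of α.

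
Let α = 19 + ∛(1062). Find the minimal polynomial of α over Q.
m_α(x) = x^3 - 57x^2 + 1083x - 7921

Set β = α - 19 = ∛(1062), so β^3 = 1062. Then (α - 19)^3 - 1062 = 0, i.e. α is a root of g(x) = (x - 19)^3 - 1062 = x^3 - 57x^2 + 1083x - 7921. Since g(x) = h(x - 19) where h(x) = x^3 - 1062, and h is irreducible over Q (because 1062 is not a perfect cube, so h has no rational root, and a monic cubic with no rational root is irreducible), g is also irreducible (irreducibility is preserved under the substitution x → x - 19). Hence m_α(x) = x^3 - 57x^2 + 1083x - 7921.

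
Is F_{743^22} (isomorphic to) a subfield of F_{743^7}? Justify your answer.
No: F_{743^22} is not a subfield of F_{743^7}

F_{p^m} embeds in F_{p^n} iff m | n. Here 22 ∤ 7 (since 7 = 0·22 + 7 with remainder 7 ≠ 0), so F_{743^22} is not a subfield of F_{743^7}. Equivalently: if it were, the tower law would give 22 = [F_{743^22}:F_743] dividing [F_{743^7}:F_743] = 7, contradiction.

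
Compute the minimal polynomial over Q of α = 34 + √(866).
m_α(x) = x^2 - 68x + 290

From α - 34 = √(866), squaring gives (α - 34)^2 = 866, i.e. α^2 - 68α + 1156 = 866, so α^2 - 68α + 290 = 0. The discriminant of x^2 - 68x + 290 is (-68)^2 - 4·(290) = 4624 - 1160 = 3464, and 4·(866) is not a perfect square in Q since 866 is squarefree and ≠ 1. Hence x^2 - 68x + 290 is irreducible over Q and is the minimal polynomial of α.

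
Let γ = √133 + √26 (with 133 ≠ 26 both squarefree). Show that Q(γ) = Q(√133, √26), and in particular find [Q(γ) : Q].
[Q(γ) : Q] = 4 (equivalently, Q(γ) = Q(√133, √26))

Obviously Q(γ) ⊆ Q(√133, √26), and [Q(√133, √26):Q] = 4 (since 133, 26 are distinct squarefree integers > 1 with 3458 not a perfect square). To show equality we compute the minimal polynomial of γ. From γ = √133 + √26: γ^2 = 133 + 2√(3458) + 26 = 159 + 2√(3458), so γ^2 - 159 = 2√(3458); squaring, (γ^2 - 159)^2 = 4·3458, i.e. γ^4 - 318γ^2 + 25281 - 13832 = 0, i.e. γ^4 - 318γ^2 + 11449 = 0. So γ is a root of x^4 - 318x^2 + 11449. This polynomial is irreducible over Q: it has no rational root (each ±√133 ± √26 is irrational), and any factorization into two quadratics over Q would force √(3458) ∈ Q (pairing opposite roots) or √133, √26 ∈ Q (other pairings), all impossible. Hence [Q(γ):Q] = 4 = [Q(√133, √26):Q], so Q(γ) = Q(√133, √26).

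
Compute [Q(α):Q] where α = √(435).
[Q(α):Q] = 2

[Q(α):Q] equals the degree of the minimal polynomial of α. Here α^2 = 435 and x^2 - 435 is irreducible (d = 435 is squarefree, ≠ 1, hence not a square), so deg(m_α) = 2. Thus [Q(α):Q] = 2.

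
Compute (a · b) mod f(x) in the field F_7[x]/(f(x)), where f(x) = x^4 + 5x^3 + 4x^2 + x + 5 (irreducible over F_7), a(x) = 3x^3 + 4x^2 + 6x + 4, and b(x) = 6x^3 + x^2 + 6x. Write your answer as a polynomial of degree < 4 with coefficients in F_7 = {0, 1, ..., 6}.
a · b ≡ x^3 + 6x^2 + 3x (mod f(x))

Multiply in F_7[x]: a(x)·b(x) = (3x^3 + 4x^2 + 6x + 4)·(6x^3 + x^2 + 6x) = 4x^6 + 6x^5 + 2x^4 + 5x^3 + 5x^2 + 3x. This has degree ≥ 4, so divide by f(x) over F_7: 4x^6 + 6x^5 + 2x^4 + 5x^3 + 5x^2 + 3x = (4x^2)·(x^4 + 5x^3 + 4x^2 + x + 5) + (x^3 + 6x^2 + 3x). Hence a·b ≡ x^3 + 6x^2 + 3x (mod f). (F_7[x]/(f) is a field with 7^4 = 2401 elements since f is irreducible of degree 4.)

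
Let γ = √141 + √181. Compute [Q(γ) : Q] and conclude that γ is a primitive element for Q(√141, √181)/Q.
[Q(γ) : Q] = 4 (equivalently, Q(γ) = Q(√141, √181))

Obviously Q(γ) ⊆ Q(√141, √181), and [Q(√141, √181):Q] = 4 (since 141, 181 are distinct squarefree integers > 1 with 25521 not a perfect square). To show equality we compute the minimal polynomial of γ. From γ = √141 + √181: γ^2 = 141 + 2√(25521) + 181 = 322 + 2√(25521), so γ^2 - 322 = 2√(25521); squaring, (γ^2 - 322)^2 = 4·25521, i.e. γ^4 - 644γ^2 + 103684 - 102084 = 0, i.e. γ^4 - 644γ^2 + 1600 = 0. So γ is a root of x^4 - 644x^2 + 1600. This polynomial is irreducible over Q: it has no rational root (each ±√141 ± √181 is irrational), and any factorization into two quadratics over Q would force √(25521) ∈ Q (pairing opposite roots) or √141, √181 ∈ Q (other pairings), all impossible. Hence [Q(γ):Q] = 4 = [Q(√141, √181):Q], so Q(γ) = Q(√141, √181).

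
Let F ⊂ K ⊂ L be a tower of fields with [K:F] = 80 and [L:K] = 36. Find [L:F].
[L:F] = 2880

The tower law says that for any tower of field extensions F ⊂ K ⊂ L with finite degrees, [L:F] = [L:K] · [K:F]. Here this gives [L:F] = 36 · 80 = 2880.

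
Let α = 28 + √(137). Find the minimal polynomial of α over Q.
m_α(x) = x^2 - 56x + 647

From α - 28 = √(137), squaring gives (α - 28)^2 = 137, i.e. α^2 - 56α + 784 = 137, so α^2 - 56α + 647 = 0. The discriminant of x^2 - 56x + 647 is (-56)^2 - 4·(647) = 3136 - 2588 = 548, and 4·(137) is not a perfect square in Q since 137 is squarefree and ≠ 1. Hence x^2 - 56x + 647 is irreducible over Q and is the minimal polynomial of α.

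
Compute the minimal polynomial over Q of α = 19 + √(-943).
m_α(x) = x^2 - 38x + 1304

From α - 19 = √(-943), squaring gives (α - 19)^2 = -943, i.e. α^2 - 38α + 361 = -943, so α^2 - 38α + 1304 = 0. The discriminant of x^2 - 38x + 1304 is (-38)^2 - 4·(1304) = 1444 - 5216 = -3772, and 4·(-943) is not a perfect square in Q since -943 is squarefree and ≠ 1. Hence x^2 - 38x + 1304 is irreducible over Q and is the minimal polynomial of α.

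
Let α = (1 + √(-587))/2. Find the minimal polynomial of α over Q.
m_α(x) = x^2 - x + 147

From 2α - 1 = √(-587), squaring gives (2α - 1)^2 = -587, i.e. 4α^2 - 4α + 1 = -587, so α^2 - α + (1 + 587)/4 = 0. Since -587 ≡ 1 (mod 4), (1 + 587)/4 = 147 ∈ Z. The polynomial x^2 - x + 147 has discriminant 1 - 4·(147) = -587, which is not a perfect square in Q (d = -587 is squarefree and ≠ 1), so x^2 - x + 147 is irreducible over Q. It is the minimal polynomial of α.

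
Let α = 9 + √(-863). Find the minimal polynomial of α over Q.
m_α(x) = x^2 - 18x + 944

From α - 9 = √(-863), squaring gives (α - 9)^2 = -863, i.e. α^2 - 18α + 81 = -863, so α^2 - 18α + 944 = 0. The discriminant of x^2 - 18x + 944 is (-18)^2 - 4·(944) = 324 - 3776 = -3452, and 4·(-863) is not a perfect square in Q since -863 is squarefree and ≠ 1. Hence x^2 - 18x + 944 is irreducible over Q and is the minimal polynomial of α.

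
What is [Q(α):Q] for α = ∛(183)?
[Q(α):Q] = 3

The minimal polynomial of α is x^3 - 183, irreducible over Q since 183 is not a perfect cube (so x^3 - 183 has no rational root). Hence [Q(α):Q] = deg(m_α) = 3.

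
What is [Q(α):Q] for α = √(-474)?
[Q(α):Q] = 2

[Q(α):Q] equals the degree of the minimal polynomial of α. Here α^2 = -474 and x^2 + 474 is irreducible (d = -474 is squarefree, ≠ 1, hence not a square), so deg(m_α) = 2. Thus [Q(α):Q] = 2.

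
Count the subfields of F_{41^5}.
F_{41^5} has 2 subfields

The subfields of F_{p^n} are exactly the fields F_{p^d} for d | n (each is the fixed field of the unique index-d subgroup of Gal(F_{p^n}/F_p) ≅ Z/nZ). The divisors of n = 5 are {1, 5}, giving 2 subfields: F_{41^1}, F_{41^5}.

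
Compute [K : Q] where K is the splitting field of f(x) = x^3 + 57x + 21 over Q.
[K : Q] = 6

By the rational root test, any rational root of the monic integer polynomial f(x) = x^3 + 57x + 21 must be an integer dividing the constant term 21, i.e. one of ±{1, 3, 7, 21}. Evaluating: f(1) = 79, f(-1) = -37, f(3) = 219, f(-3) = -177, f(7) = 763, f(-7) = -721, f(21) = 10479, f(-21) = -10437; none is 0, so f has no rational root and is therefore irreducible over Q (a cubic with no linear factor over a field is irreducible). For an irreducible cubic, the Galois group is A_3 or S_3 according as the discriminant disc(f) = -4a^3 - 27b^2 = -4·(57)^3 - 27·(21)^2 = -752679 is or is not a square in Q. Here disc(f) = -752679 is not a perfect square in Q, so the Galois group of f over Q is not contained in A_3 and must be all of S_3. The splitting field has degree |S_3| = 6 over Q, so [K : Q] = 6.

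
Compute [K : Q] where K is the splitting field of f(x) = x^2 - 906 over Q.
[K : Q] = 2

f(x) = x^2 - 906 factors as (x - √906)(x + √906). The splitting field is K = Q(√906). Since 906 is squarefree and > 1, it is not a perfect square, so x^2 - 906 is irreducible over Q and [Q(√906) : Q] = 2. Hence [K : Q] = 2.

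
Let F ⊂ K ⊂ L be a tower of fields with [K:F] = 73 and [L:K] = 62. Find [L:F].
[L:F] = 4526

The tower law says that for any tower of field extensions F ⊂ K ⊂ L with finite degrees, [L:F] = [L:K] · [K:F]. Here this gives [L:F] = 62 · 73 = 4526.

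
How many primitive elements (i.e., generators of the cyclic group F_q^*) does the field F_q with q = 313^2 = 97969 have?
There are φ(97968) = 29952 primitive elements

F_q^* is cyclic of order q - 1 = 97968. A cyclic group of order m has exactly φ(m) generators. Here m = 97968 = 2^4 · 3 · 13 · 157, so the number of primitive elements is φ(97968) = 29952.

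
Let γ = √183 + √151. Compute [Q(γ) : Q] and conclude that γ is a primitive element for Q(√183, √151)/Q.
[Q(γ) : Q] = 4 (equivalently, Q(γ) = Q(√183, √151))

Obviously Q(γ) ⊆ Q(√183, √151), and [Q(√183, √151):Q] = 4 (since 183, 151 are distinct squarefree integers > 1 with 27633 not a perfect square). To show equality we compute the minimal polynomial of γ. From γ = √183 + √151: γ^2 = 183 + 2√(27633) + 151 = 334 + 2√(27633), so γ^2 - 334 = 2√(27633); squaring, (γ^2 - 334)^2 = 4·27633, i.e. γ^4 - 668γ^2 + 111556 - 110532 = 0, i.e. γ^4 - 668γ^2 + 1024 = 0. So γ is a root of x^4 - 668x^2 + 1024. This polynomial is irreducible over Q: it has no rational root (each ±√183 ± √151 is irrational), and any factorization into two quadratics over Q would force √(27633) ∈ Q (pairing opposite roots) or √183, √151 ∈ Q (other pairings), all impossible. Hence [Q(γ):Q] = 4 = [Q(√183, √151):Q], so Q(γ) = Q(√183, √151).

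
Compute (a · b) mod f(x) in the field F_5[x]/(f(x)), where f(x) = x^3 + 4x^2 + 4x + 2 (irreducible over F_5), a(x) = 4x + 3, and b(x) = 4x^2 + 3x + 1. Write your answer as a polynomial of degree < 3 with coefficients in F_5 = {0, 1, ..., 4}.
a · b ≡ 4x + 1 (mod f(x))

Multiply in F_5[x]: a(x)·b(x) = (4x + 3)·(4x^2 + 3x + 1) = x^3 + 4x^2 + 3x + 3. This has degree ≥ 3, so divide by f(x) over F_5: x^3 + 4x^2 + 3x + 3 = (1)·(x^3 + 4x^2 + 4x + 2) + (4x + 1). Hence a·b ≡ 4x + 1 (mod f). (F_5[x]/(f) is a field with 5^3 = 125 elements since f is irreducible of degree 3.)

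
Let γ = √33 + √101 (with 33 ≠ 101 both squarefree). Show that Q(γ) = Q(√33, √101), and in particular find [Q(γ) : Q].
[Q(γ) : Q] = 4 (equivalently, Q(γ) = Q(√33, √101))

Obviously Q(γ) ⊆ Q(√33, √101), and [Q(√33, √101):Q] = 4 (since 33, 101 are distinct squarefree integers > 1 with 3333 not a perfect square). To show equality we compute the minimal polynomial of γ. From γ = √33 + √101: γ^2 = 33 + 2√(3333) + 101 = 134 + 2√(3333), so γ^2 - 134 = 2√(3333); squaring, (γ^2 - 134)^2 = 4·3333, i.e. γ^4 - 268γ^2 + 17956 - 13332 = 0, i.e. γ^4 - 268γ^2 + 4624 = 0. So γ is a root of x^4 - 268x^2 + 4624. This polynomial is irreducible over Q: it has no rational root (each ±√33 ± √101 is irrational), and any factorization into two quadratics over Q would force √(3333) ∈ Q (pairing opposite roots) or √33, √101 ∈ Q (other pairings), all impossible. Hence [Q(γ):Q] = 4 = [Q(√33, √101):Q], so Q(γ) = Q(√33, √101).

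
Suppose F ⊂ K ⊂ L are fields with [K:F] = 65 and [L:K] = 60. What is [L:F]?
[L:F] = 3900

The tower law says that for any tower of field extensions F ⊂ K ⊂ L with finite degrees, [L:F] = [L:K] · [K:F]. Here this gives [L:F] = 60 · 65 = 3900.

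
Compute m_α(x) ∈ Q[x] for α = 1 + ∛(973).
m_α(x) = x^3 - 3x^2 + 3x - 974

Set β = α - 1 = ∛(973), so β^3 = 973. Then (α - 1)^3 - 973 = 0, i.e. α is a root of g(x) = (x - 1)^3 - 973 = x^3 - 3x^2 + 3x - 974. Since g(x) = h(x - 1) where h(x) = x^3 - 973, and h is irreducible over Q (because 973 is not a perfect cube, so h has no rational root, and a monic cubic with no rational root is irreducible), g is also irreducible (irreducibility is preserved under the substitution x → x - 1). Hence m_α(x) = x^3 - 3x^2 + 3x - 974.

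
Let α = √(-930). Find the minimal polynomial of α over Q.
m_α(x) = x^2 + 930

α satisfies α^2 + 930 = 0, so x^2 + 930 annihilates α. Since d = -930 is squarefree and ≠ 1, it is not a perfect square in Q, so x^2 + 930 has no rational root and is therefore irreducible over Q (a degree-2 polynomial over a field is irreducible iff it has no root). Hence m_α(x) = x^2 + 930.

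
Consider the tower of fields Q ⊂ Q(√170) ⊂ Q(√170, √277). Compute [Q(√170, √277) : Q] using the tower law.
[Q(√170, √277) : Q] = 4

[Q(√170):Q] = 2 (min poly x^2 - 170, irreducible since 170 is squarefree > 1). For the top step, suppose √277 ∈ Q(√170), say √277 = c + d√170 with c, d ∈ Q. Squaring: 277 = c^2 + 170d^2 + 2cd√170. Since √170 ∉ Q this forces 2cd = 0. If d = 0 then √277 = c ∈ Q, contradicting 277 squarefree > 1. If c = 0 then 277 = 170d^2, so 170·277 = (170d)^2 is a perfect square in Q — but 170·277 = 47090 is not a perfect square (since 170 and 277 are distinct squarefree integers). Contradiction. Hence √277 ∉ Q(√170), so x^2 - 277 stays irreducible over Q(√170) and [Q(√170, √277) : Q(√170)] = 2. By the tower law, [Q(√170, √277) : Q] = 2 · 2 = 4.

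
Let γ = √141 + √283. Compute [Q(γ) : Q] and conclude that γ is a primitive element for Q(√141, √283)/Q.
[Q(γ) : Q] = 4 (equivalently, Q(γ) = Q(√141, √283))

Obviously Q(γ) ⊆ Q(√141, √283), and [Q(√141, √283):Q] = 4 (since 141, 283 are distinct squarefree integers > 1 with 39903 not a perfect square). To show equality we compute the minimal polynomial of γ. From γ = √141 + √283: γ^2 = 141 + 2√(39903) + 283 = 424 + 2√(39903), so γ^2 - 424 = 2√(39903); squaring, (γ^2 - 424)^2 = 4·39903, i.e. γ^4 - 848γ^2 + 179776 - 159612 = 0, i.e. γ^4 - 848γ^2 + 20164 = 0. So γ is a root of x^4 - 848x^2 + 20164. This polynomial is irreducible over Q: it has no rational root (each ±√141 ± √283 is irrational), and any factorization into two quadratics over Q would force √(39903) ∈ Q (pairing opposite roots) or √141, √283 ∈ Q (other pairings), all impossible. Hence [Q(γ):Q] = 4 = [Q(√141, √283):Q], so Q(γ) = Q(√141, √283).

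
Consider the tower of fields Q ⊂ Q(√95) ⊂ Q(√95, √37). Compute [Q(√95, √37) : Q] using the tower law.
[Q(√95, √37) : Q] = 4

[Q(√95):Q] = 2 (min poly x^2 - 95, irreducible since 95 is squarefree > 1). For the top step, suppose √37 ∈ Q(√95), say √37 = c + d√95 with c, d ∈ Q. Squaring: 37 = c^2 + 95d^2 + 2cd√95. Since √95 ∉ Q this forces 2cd = 0. If d = 0 then √37 = c ∈ Q, contradicting 37 squarefree > 1. If c = 0 then 37 = 95d^2, so 95·37 = (95d)^2 is a perfect square in Q — but 95·37 = 3515 is not a perfect square (since 95 and 37 are distinct squarefree integers). Contradiction. Hence √37 ∉ Q(√95), so x^2 - 37 stays irreducible over Q(√95) and [Q(√95, √37) : Q(√95)] = 2. By the tower law, [Q(√95, √37) : Q] = 2 · 2 = 4.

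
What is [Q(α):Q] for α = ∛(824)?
[Q(α):Q] = 3

The minimal polynomial of α is x^3 - 824, irreducible over Q since 824 is not a perfect cube (so x^3 - 824 has no rational root). Hence [Q(α):Q] = deg(m_α) = 3.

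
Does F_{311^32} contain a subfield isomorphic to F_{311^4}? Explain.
Yes: F_{311^4} is a subfield of F_{311^32}

F_{p^m} embeds in F_{p^n} iff m | n (since F_{p^n} is the splitting field of x^(p^n) - x, and F_{p^m} ⊂ F_{p^n} forces p^n to be a power of p^m, i.e. m | n; conversely if m | n then every root of x^(p^m) - x is a root of x^(p^n) - x). Here 4 | 32 (since 32 = 8·4), so F_{311^4} is a subfield of F_{311^32}, and [F_{311^32} : F_{311^4}] = 32/4 = 8.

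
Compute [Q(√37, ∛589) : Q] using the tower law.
[Q(√37, ∛589) : Q] = 6

Let L = Q(√37, ∛589). Since Q(√37) ⊂ L and [Q(√37):Q] = 2, the tower law gives 2 | [L:Q]. Likewise Q(∛589) ⊂ L with [Q(∛589):Q] = 3 (because 589 is not a perfect cube), so 3 | [L:Q]. As gcd(2,3) = 1, [L:Q] is divisible by 6. Conversely L is generated over Q by √37 and ∛589, so [L:Q] ≤ 2·3 = 6. Therefore [Q(√37, ∛589) : Q] = 6.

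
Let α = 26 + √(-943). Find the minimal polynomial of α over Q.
m_α(x) = x^2 - 52x + 1619

From α - 26 = √(-943), squaring gives (α - 26)^2 = -943, i.e. α^2 - 52α + 676 = -943, so α^2 - 52α + 1619 = 0. The discriminant of x^2 - 52x + 1619 is (-52)^2 - 4·(1619) = 2704 - 6476 = -3772, and 4·(-943) is not a perfect square in Q since -943 is squarefree and ≠ 1. Hence x^2 - 52x + 1619 is irreducible over Q and is the minimal polynomial of α.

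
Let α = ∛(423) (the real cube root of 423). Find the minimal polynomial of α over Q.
m_α(x) = x^3 - 423

α satisfies α^3 = 423, so x^3 - 423 annihilates α. By the rational root test, a rational root p/q (in lowest terms) of x^3 - 423 would satisfy p^3 = 423 q^3, forcing q = 1 and p^3 = 423; but 423 is not a perfect cube, contradiction. A monic cubic over Q with no rational root is irreducible (any nontrivial factorization would include a linear factor). Hence x^3 - 423 is the minimal polynomial of α, and in particular [Q(α):Q] = 3.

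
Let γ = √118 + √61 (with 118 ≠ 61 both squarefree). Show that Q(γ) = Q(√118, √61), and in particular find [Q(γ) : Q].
[Q(γ) : Q] = 4 (equivalently, Q(γ) = Q(√118, √61))

Obviously Q(γ) ⊆ Q(√118, √61), and [Q(√118, √61):Q] = 4 (since 118, 61 are distinct squarefree integers > 1 with 7198 not a perfect square). To show equality we compute the minimal polynomial of γ. From γ = √118 + √61: γ^2 = 118 + 2√(7198) + 61 = 179 + 2√(7198), so γ^2 - 179 = 2√(7198); squaring, (γ^2 - 179)^2 = 4·7198, i.e. γ^4 - 358γ^2 + 32041 - 28792 = 0, i.e. γ^4 - 358γ^2 + 3249 = 0. So γ is a root of x^4 - 358x^2 + 3249. This polynomial is irreducible over Q: it has no rational root (each ±√118 ± √61 is irrational), and any factorization into two quadratics over Q would force √(7198) ∈ Q (pairing opposite roots) or √118, √61 ∈ Q (other pairings), all impossible. Hence [Q(γ):Q] = 4 = [Q(√118, √61):Q], so Q(γ) = Q(√118, √61).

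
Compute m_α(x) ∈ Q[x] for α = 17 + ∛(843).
m_α(x) = x^3 - 51x^2 + 867x - 5756

Set β = α - 17 = ∛(843), so β^3 = 843. Then (α - 17)^3 - 843 = 0, i.e. α is a root of g(x) = (x - 17)^3 - 843 = x^3 - 51x^2 + 867x - 5756. Since g(x) = h(x - 17) where h(x) = x^3 - 843, and h is irreducible over Q (because 843 is not a perfect cube, so h has no rational root, and a monic cubic with no rational root is irreducible), g is also irreducible (irreducibility is preserved under the substitution x → x - 17). Hence m_α(x) = x^3 - 51x^2 + 867x - 5756.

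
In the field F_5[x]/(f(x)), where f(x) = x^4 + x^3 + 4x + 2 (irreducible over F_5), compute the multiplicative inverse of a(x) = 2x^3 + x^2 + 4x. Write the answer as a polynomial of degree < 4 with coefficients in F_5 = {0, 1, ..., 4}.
a(x)^(-1) ≡ 2x^3 + x + 1 (mod f(x))

Since f is irreducible over F_5, F_5[x]/(f) is a field and a(x) ≠ 0 has an inverse. Apply the extended Euclidean algorithm to f(x) and a(x) in F_5[x]: f(x) = (3x + 4)·a(x) + (4x^2 + 3x + 2);  a(x) = (3x + 3)·(4x^2 + 3x + 2) + (4x + 4);  (4x^2 + 3x + 2) = (x + 1)·(4x + 4) + (3). The last nonzero remainder is the constant 3 = gcd(f, a) in F_5. Back-substituting through the division chain expresses 3 = s(x)·a(x) + t(x)·f(x) with s(x) ≡ x^3 + 3x + 3 (mod f), so (x^3 + 3x + 3)·a(x) ≡ 3 (mod f). Multiplying by 3^(-1) ≡ 2 in F_5 gives a(x)^(-1) ≡ 2·(x^3 + 3x + 3) ≡ 2x^3 + x + 1 (mod f). Check: (2x^3 + x^2 + 4x)·(2x^3 + x + 1) = 4x^6 + 2x^5 + 3x^3 + 4x ≡ 1 (mod x^4 + x^3 + 4x + 2).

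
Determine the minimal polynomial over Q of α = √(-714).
m_α(x) = x^2 + 714

α satisfies α^2 + 714 = 0, so x^2 + 714 annihilates α. Since d = -714 is squarefree and ≠ 1, it is not a perfect square in Q, so x^2 + 714 has no rational root and is therefore irreducible over Q (a degree-2 polynomial over a field is irreducible iff it has no root). Hence m_α(x) = x^2 + 714.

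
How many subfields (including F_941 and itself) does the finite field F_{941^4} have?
F_{941^4} has 3 subfields

The subfields of F_{p^n} are exactly the fields F_{p^d} for d | n (each is the fixed field of the unique index-d subgroup of Gal(F_{p^n}/F_p) ≅ Z/nZ). The divisors of n = 4 are {1, 2, 4}, giving 3 subfields: F_{941^1}, F_{941^2}, F_{941^4}.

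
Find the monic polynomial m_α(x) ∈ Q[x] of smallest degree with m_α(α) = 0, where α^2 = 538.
m_α(x) = x^2 - 538

α satisfies α^2 - 538 = 0, so x^2 - 538 annihilates α. Since d = 538 is squarefree and ≠ 1, it is not a perfect square in Q, so x^2 - 538 has no rational root and is therefore irreducible over Q (a degree-2 polynomial over a field is irreducible iff it has no root). Hence m_α(x) = x^2 - 538.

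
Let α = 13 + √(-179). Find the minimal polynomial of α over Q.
m_α(x) = x^2 - 26x + 348

From α - 13 = √(-179), squaring gives (α - 13)^2 = -179, i.e. α^2 - 26α + 169 = -179, so α^2 - 26α + 348 = 0. The discriminant of x^2 - 26x + 348 is (-26)^2 - 4·(348) = 676 - 1392 = -716, and 4·(-179) is not a perfect square in Q since -179 is squarefree and ≠ 1. Hence x^2 - 26x + 348 is irreducible over Q and is the minimal polynomial of α.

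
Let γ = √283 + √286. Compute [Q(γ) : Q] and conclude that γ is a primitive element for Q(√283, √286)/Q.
[Q(γ) : Q] = 4 (equivalently, Q(γ) = Q(√283, √286))

Obviously Q(γ) ⊆ Q(√283, √286), and [Q(√283, √286):Q] = 4 (since 283, 286 are distinct squarefree integers > 1 with 80938 not a perfect square). To show equality we compute the minimal polynomial of γ. From γ = √283 + √286: γ^2 = 283 + 2√(80938) + 286 = 569 + 2√(80938), so γ^2 - 569 = 2√(80938); squaring, (γ^2 - 569)^2 = 4·80938, i.e. γ^4 - 1138γ^2 + 323761 - 323752 = 0, i.e. γ^4 - 1138γ^2 + 9 = 0. So γ is a root of x^4 - 1138x^2 + 9. This polynomial is irreducible over Q: it has no rational root (each ±√283 ± √286 is irrational), and any factorization into two quadratics over Q would force √(80938) ∈ Q (pairing opposite roots) or √283, √286 ∈ Q (other pairings), all impossible. Hence [Q(γ):Q] = 4 = [Q(√283, √286):Q], so Q(γ) = Q(√283, √286).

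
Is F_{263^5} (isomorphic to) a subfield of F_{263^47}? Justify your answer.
No: F_{263^5} is not a subfield of F_{263^47}

F_{p^m} embeds in F_{p^n} iff m | n. Here 5 ∤ 47 (since 47 = 9·5 + 2 with remainder 2 ≠ 0), so F_{263^5} is not a subfield of F_{263^47}. Equivalently: if it were, the tower law would give 5 = [F_{263^5}:F_263] dividing [F_{263^47}:F_263] = 47, contradiction.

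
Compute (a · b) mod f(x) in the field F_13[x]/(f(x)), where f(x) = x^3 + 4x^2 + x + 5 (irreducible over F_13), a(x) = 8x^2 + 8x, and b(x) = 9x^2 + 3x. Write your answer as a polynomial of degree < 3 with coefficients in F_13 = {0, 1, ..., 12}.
a · b ≡ 5x^2 + x + 11 (mod f(x))

Multiply in F_13[x]: a(x)·b(x) = (8x^2 + 8x)·(9x^2 + 3x) = 7x^4 + 5x^3 + 11x^2. This has degree ≥ 3, so divide by f(x) over F_13: 7x^4 + 5x^3 + 11x^2 = (7x + 3)·(x^3 + 4x^2 + x + 5) + (5x^2 + x + 11). Hence a·b ≡ 5x^2 + x + 11 (mod f). (F_13[x]/(f) is a field with 13^3 = 2197 elements since f is irreducible of degree 3.)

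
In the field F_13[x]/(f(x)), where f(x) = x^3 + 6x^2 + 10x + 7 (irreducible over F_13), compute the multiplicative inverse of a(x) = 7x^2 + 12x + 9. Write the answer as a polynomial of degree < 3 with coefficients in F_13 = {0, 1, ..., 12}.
a(x)^(-1) ≡ 12x^2 + 11x + 1 (mod f(x))

Since f is irreducible over F_13, F_13[x]/(f) is a field and a(x) ≠ 0 has an inverse. Apply the extended Euclidean algorithm to f(x) and a(x) in F_13[x]: f(x) = (2x + 3)·a(x) + (8x + 6);  a(x) = (9x + 11)·(8x + 6) + (8). The last nonzero remainder is the constant 8 = gcd(f, a) in F_13. Back-substituting through the division chain expresses 8 = s(x)·a(x) + t(x)·f(x) with s(x) ≡ 5x^2 + 10x + 8 (mod f), so (5x^2 + 10x + 8)·a(x) ≡ 8 (mod f). Multiplying by 8^(-1) ≡ 5 in F_13 gives a(x)^(-1) ≡ 5·(5x^2 + 10x + 8) ≡ 12x^2 + 11x + 1 (mod f). Check: (7x^2 + 12x + 9)·(12x^2 + 11x + 1) = 6x^4 + 7x + 9 ≡ 1 (mod x^3 + 6x^2 + 10x + 7).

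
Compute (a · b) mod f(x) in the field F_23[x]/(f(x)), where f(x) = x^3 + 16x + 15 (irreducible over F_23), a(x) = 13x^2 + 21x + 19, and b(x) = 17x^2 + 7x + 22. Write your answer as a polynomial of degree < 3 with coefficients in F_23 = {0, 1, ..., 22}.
a · b ≡ 3x^2 + 2x (mod f(x))

Multiply in F_23[x]: a(x)·b(x) = (13x^2 + 21x + 19)·(17x^2 + 7x + 22) = 14x^4 + 11x^3 + 20x^2 + 20x + 4. This has degree ≥ 3, so divide by f(x) over F_23: 14x^4 + 11x^3 + 20x^2 + 20x + 4 = (14x + 11)·(x^3 + 16x + 15) + (3x^2 + 2x). Hence a·b ≡ 3x^2 + 2x (mod f). (F_23[x]/(f) is a field with 23^3 = 12167 elements since f is irreducible of degree 3.)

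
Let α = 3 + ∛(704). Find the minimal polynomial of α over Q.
m_α(x) = x^3 - 9x^2 + 27x - 731

Set β = α - 3 = ∛(704), so β^3 = 704. Then (α - 3)^3 - 704 = 0, i.e. α is a root of g(x) = (x - 3)^3 - 704 = x^3 - 9x^2 + 27x - 731. Since g(x) = h(x - 3) where h(x) = x^3 - 704, and h is irreducible over Q (because 704 is not a perfect cube, so h has no rational root, and a monic cubic with no rational root is irreducible), g is also irreducible (irreducibility is preserved under the substitution x → x - 3). Hence m_α(x) = x^3 - 9x^2 + 27x - 731.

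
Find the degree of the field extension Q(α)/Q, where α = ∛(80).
[Q(α):Q] = 3

The minimal polynomial of α is x^3 - 80, irreducible over Q since 80 is not a perfect cube (so x^3 - 80 has no rational root). Hence [Q(α):Q] = deg(m_α) = 3.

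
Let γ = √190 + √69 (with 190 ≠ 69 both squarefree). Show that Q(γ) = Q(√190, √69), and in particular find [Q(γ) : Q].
[Q(γ) : Q] = 4 (equivalently, Q(γ) = Q(√190, √69))

Obviously Q(γ) ⊆ Q(√190, √69), and [Q(√190, √69):Q] = 4 (since 190, 69 are distinct squarefree integers > 1 with 13110 not a perfect square). To show equality we compute the minimal polynomial of γ. From γ = √190 + √69: γ^2 = 190 + 2√(13110) + 69 = 259 + 2√(13110), so γ^2 - 259 = 2√(13110); squaring, (γ^2 - 259)^2 = 4·13110, i.e. γ^4 - 518γ^2 + 67081 - 52440 = 0, i.e. γ^4 - 518γ^2 + 14641 = 0. So γ is a root of x^4 - 518x^2 + 14641. This polynomial is irreducible over Q: it has no rational root (each ±√190 ± √69 is irrational), and any factorization into two quadratics over Q would force √(13110) ∈ Q (pairing opposite roots) or √190, √69 ∈ Q (other pairings), all impossible. Hence [Q(γ):Q] = 4 = [Q(√190, √69):Q], so Q(γ) = Q(√190, √69).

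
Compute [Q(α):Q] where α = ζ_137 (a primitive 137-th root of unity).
[Q(α):Q] = 136

The minimal polynomial of ζ_137 over Q is the 137-th cyclotomic polynomial Φ_137(x), which is irreducible over Q and has degree φ(137) = 136. Hence [Q(α):Q] = φ(137) = 136.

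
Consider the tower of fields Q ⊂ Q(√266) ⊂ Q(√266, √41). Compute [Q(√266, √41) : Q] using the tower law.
[Q(√266, √41) : Q] = 4

[Q(√266):Q] = 2 (min poly x^2 - 266, irreducible since 266 is squarefree > 1). For the top step, suppose √41 ∈ Q(√266), say √41 = c + d√266 with c, d ∈ Q. Squaring: 41 = c^2 + 266d^2 + 2cd√266. Since √266 ∉ Q this forces 2cd = 0. If d = 0 then √41 = c ∈ Q, contradicting 41 squarefree > 1. If c = 0 then 41 = 266d^2, so 266·41 = (266d)^2 is a perfect square in Q — but 266·41 = 10906 is not a perfect square (since 266 and 41 are distinct squarefree integers). Contradiction. Hence √41 ∉ Q(√266), so x^2 - 41 stays irreducible over Q(√266) and [Q(√266, √41) : Q(√266)] = 2. By the tower law, [Q(√266, √41) : Q] = 2 · 2 = 4.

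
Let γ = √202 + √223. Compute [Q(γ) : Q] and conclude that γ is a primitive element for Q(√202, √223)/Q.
[Q(γ) : Q] = 4 (equivalently, Q(γ) = Q(√202, √223))

Obviously Q(γ) ⊆ Q(√202, √223), and [Q(√202, √223):Q] = 4 (since 202, 223 are distinct squarefree integers > 1 with 45046 not a perfect square). To show equality we compute the minimal polynomial of γ. From γ = √202 + √223: γ^2 = 202 + 2√(45046) + 223 = 425 + 2√(45046), so γ^2 - 425 = 2√(45046); squaring, (γ^2 - 425)^2 = 4·45046, i.e. γ^4 - 850γ^2 + 180625 - 180184 = 0, i.e. γ^4 - 850γ^2 + 441 = 0. So γ is a root of x^4 - 850x^2 + 441. This polynomial is irreducible over Q: it has no rational root (each ±√202 ± √223 is irrational), and any factorization into two quadratics over Q would force √(45046) ∈ Q (pairing opposite roots) or √202, √223 ∈ Q (other pairings), all impossible. Hence [Q(γ):Q] = 4 = [Q(√202, √223):Q], so Q(γ) = Q(√202, √223).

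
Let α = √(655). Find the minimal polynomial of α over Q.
m_α(x) = x^2 - 655

α satisfies α^2 - 655 = 0, so x^2 - 655 annihilates α. Since d = 655 is squarefree and ≠ 1, it is not a perfect square in Q, so x^2 - 655 has no rational root and is therefore irreducible over Q (a degree-2 polynomial over a field is irreducible iff it has no root). Hence m_α(x) = x^2 - 655.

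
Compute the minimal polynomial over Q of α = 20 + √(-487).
m_α(x) = x^2 - 40x + 887

From α - 20 = √(-487), squaring gives (α - 20)^2 = -487, i.e. α^2 - 40α + 400 = -487, so α^2 - 40α + 887 = 0. The discriminant of x^2 - 40x + 887 is (-40)^2 - 4·(887) = 1600 - 3548 = -1948, and 4·(-487) is not a perfect square in Q since -487 is squarefree and ≠ 1. Hence x^2 - 40x + 887 is irreducible over Q and is the minimal polynomial of α.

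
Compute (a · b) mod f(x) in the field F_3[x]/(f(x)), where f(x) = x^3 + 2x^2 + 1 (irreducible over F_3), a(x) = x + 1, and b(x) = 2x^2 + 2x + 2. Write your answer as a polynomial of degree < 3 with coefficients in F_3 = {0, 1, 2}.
a · b ≡ x (mod f(x))

Multiply in F_3[x]: a(x)·b(x) = (x + 1)·(2x^2 + 2x + 2) = 2x^3 + x^2 + x + 2. This has degree ≥ 3, so divide by f(x) over F_3: 2x^3 + x^2 + x + 2 = (2)·(x^3 + 2x^2 + 1) + (x). Hence a·b ≡ x (mod f). (F_3[x]/(f) is a field with 3^3 = 27 elements since f is irreducible of degree 3.)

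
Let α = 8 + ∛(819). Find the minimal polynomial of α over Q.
m_α(x) = x^3 - 24x^2 + 192x - 1331

Set β = α - 8 = ∛(819), so β^3 = 819. Then (α - 8)^3 - 819 = 0, i.e. α is a root of g(x) = (x - 8)^3 - 819 = x^3 - 24x^2 + 192x - 1331. Since g(x) = h(x - 8) where h(x) = x^3 - 819, and h is irreducible over Q (because 819 is not a perfect cube, so h has no rational root, and a monic cubic with no rational root is irreducible), g is also irreducible (irreducibility is preserved under the substitution x → x - 8). Hence m_α(x) = x^3 - 24x^2 + 192x - 1331.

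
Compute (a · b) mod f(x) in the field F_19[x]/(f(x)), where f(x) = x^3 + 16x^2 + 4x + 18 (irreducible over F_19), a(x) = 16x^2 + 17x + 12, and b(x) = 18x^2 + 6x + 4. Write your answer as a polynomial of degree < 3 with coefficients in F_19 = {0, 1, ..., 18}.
a · b ≡ 7x^2 + 3 (mod f(x))

Multiply in F_19[x]: a(x)·b(x) = (16x^2 + 17x + 12)·(18x^2 + 6x + 4) = 3x^4 + 3x^3 + 2x^2 + 7x + 10. This has degree ≥ 3, so divide by f(x) over F_19: 3x^4 + 3x^3 + 2x^2 + 7x + 10 = (3x + 12)·(x^3 + 16x^2 + 4x + 18) + (7x^2 + 3). Hence a·b ≡ 7x^2 + 3 (mod f). (F_19[x]/(f) is a field with 19^3 = 6859 elements since f is irreducible of degree 3.)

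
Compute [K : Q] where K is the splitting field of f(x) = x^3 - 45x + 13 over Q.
[K : Q] = 6

By the rational root test, any rational root of the monic integer polynomial f(x) = x^3 - 45x + 13 must be an integer dividing the constant term 13, i.e. one of ±{1, 13}. Evaluating: f(1) = -31, f(-1) = 57, f(13) = 1625, f(-13) = -1599; none is 0, so f has no rational root and is therefore irreducible over Q (a cubic with no linear factor over a field is irreducible). For an irreducible cubic, the Galois group is A_3 or S_3 according as the discriminant disc(f) = -4a^3 - 27b^2 = -4·(-45)^3 - 27·(13)^2 = 359937 is or is not a square in Q. Here disc(f) = 359937 is not a perfect square in Q, so the Galois group of f over Q is not contained in A_3 and must be all of S_3. The splitting field has degree |S_3| = 6 over Q, so [K : Q] = 6.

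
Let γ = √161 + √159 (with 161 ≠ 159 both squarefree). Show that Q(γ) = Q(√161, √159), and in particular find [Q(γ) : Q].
[Q(γ) : Q] = 4 (equivalently, Q(γ) = Q(√161, √159))

Obviously Q(γ) ⊆ Q(√161, √159), and [Q(√161, √159):Q] = 4 (since 161, 159 are distinct squarefree integers > 1 with 25599 not a perfect square). To show equality we compute the minimal polynomial of γ. From γ = √161 + √159: γ^2 = 161 + 2√(25599) + 159 = 320 + 2√(25599), so γ^2 - 320 = 2√(25599); squaring, (γ^2 - 320)^2 = 4·25599, i.e. γ^4 - 640γ^2 + 102400 - 102396 = 0, i.e. γ^4 - 640γ^2 + 4 = 0. So γ is a root of x^4 - 640x^2 + 4. This polynomial is irreducible over Q: it has no rational root (each ±√161 ± √159 is irrational), and any factorization into two quadratics over Q would force √(25599) ∈ Q (pairing opposite roots) or √161, √159 ∈ Q (other pairings), all impossible. Hence [Q(γ):Q] = 4 = [Q(√161, √159):Q], so Q(γ) = Q(√161, √159).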